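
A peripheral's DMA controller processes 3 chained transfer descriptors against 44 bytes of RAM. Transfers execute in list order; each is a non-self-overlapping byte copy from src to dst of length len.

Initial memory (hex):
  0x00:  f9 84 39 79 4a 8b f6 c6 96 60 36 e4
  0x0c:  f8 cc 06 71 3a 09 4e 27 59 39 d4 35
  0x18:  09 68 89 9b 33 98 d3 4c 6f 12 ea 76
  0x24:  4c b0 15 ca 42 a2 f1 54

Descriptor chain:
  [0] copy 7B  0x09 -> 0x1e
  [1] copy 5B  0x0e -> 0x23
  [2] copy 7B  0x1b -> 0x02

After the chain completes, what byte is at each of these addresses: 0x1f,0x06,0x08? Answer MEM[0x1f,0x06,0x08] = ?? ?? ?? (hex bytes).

MEM[0x1f,0x06,0x08] = 36 36 f8

#0 dst[0x1e+7] := {0x60,0x36,0xe4,0xf8,0xcc,0x06,0x71}
#1 dst[0x23+5] := {0x06,0x71,0x3a,0x09,0x4e}
#2 dst[0x02+7] := {0x9b,0x33,0x98,0x60,0x36,0xe4,0xf8}
query mem[0x1f]=0x36, mem[0x06]=0x36, mem[0x08]=0xf8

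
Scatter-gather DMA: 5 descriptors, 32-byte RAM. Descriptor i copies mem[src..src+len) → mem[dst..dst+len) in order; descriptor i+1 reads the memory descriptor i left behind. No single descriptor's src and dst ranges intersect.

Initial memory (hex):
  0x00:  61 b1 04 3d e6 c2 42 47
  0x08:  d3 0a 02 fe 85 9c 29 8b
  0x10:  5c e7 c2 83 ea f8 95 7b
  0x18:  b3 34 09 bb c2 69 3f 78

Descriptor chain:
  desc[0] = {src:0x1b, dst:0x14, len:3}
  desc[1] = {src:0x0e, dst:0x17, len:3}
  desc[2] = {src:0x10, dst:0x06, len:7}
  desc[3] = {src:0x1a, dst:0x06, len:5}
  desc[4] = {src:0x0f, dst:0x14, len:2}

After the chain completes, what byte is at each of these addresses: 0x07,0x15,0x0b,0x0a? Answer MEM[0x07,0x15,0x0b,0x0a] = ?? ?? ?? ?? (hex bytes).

MEM[0x07,0x15,0x0b,0x0a] = bb 5c c2 3f

[0] 0x1b->0x14 len=3 : bb c2 69
[1] 0x0e->0x17 len=3 : 29 8b 5c
[2] 0x10->0x06 len=7 : 5c e7 c2 83 bb c2 69
[3] 0x1a->0x06 len=5 : 09 bb c2 69 3f
[4] 0x0f->0x14 len=2 : 8b 5c
query mem[0x07]=0xbb, mem[0x15]=0x5c, mem[0x0b]=0xc2, mem[0x0a]=0x3f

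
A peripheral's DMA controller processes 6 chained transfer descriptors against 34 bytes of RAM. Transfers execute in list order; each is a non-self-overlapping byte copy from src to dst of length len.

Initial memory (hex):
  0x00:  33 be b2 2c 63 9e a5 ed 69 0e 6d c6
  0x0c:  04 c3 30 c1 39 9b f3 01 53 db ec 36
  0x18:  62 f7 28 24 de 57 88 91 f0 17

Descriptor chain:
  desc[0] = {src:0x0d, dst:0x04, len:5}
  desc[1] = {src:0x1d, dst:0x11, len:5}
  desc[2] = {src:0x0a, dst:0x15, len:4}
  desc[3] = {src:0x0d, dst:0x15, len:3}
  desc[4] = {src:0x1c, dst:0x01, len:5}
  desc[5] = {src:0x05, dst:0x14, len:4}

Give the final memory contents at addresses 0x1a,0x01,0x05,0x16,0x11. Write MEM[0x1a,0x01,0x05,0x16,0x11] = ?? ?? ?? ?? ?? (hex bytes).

D0: mem[0x04..0x08] <- [c3 30 c1 39 9b]
D1: mem[0x11..0x15] <- [57 88 91 f0 17]
D2: mem[0x15..0x18] <- [6d c6 04 c3]
D3: mem[0x15..0x17] <- [c3 30 c1]
D4: mem[0x01..0x05] <- [de 57 88 91 f0]
D5: mem[0x14..0x17] <- [f0 c1 39 9b]
query mem[0x1a]=0x28, mem[0x01]=0xde, mem[0x05]=0xf0, mem[0x16]=0x39, mem[0x11]=0x57

MEM[0x1a,0x01,0x05,0x16,0x11] = 28 de f0 39 57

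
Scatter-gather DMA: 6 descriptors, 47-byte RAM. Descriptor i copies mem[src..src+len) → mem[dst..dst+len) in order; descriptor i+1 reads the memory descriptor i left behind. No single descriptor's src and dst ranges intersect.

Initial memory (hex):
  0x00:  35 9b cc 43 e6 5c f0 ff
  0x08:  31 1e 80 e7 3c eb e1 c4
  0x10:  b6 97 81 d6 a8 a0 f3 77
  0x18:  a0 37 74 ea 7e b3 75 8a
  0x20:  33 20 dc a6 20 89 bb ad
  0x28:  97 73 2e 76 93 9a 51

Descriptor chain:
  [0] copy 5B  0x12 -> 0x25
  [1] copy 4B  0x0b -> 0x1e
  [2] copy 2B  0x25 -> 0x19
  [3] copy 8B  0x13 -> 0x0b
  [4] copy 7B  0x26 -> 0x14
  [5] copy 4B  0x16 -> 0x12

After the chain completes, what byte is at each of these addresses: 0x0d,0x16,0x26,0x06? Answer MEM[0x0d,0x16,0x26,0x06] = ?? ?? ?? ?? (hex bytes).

#0 dst[0x25+5] := {0x81,0xd6,0xa8,0xa0,0xf3}
#1 dst[0x1e+4] := {0xe7,0x3c,0xeb,0xe1}
#2 dst[0x19+2] := {0x81,0xd6}
#3 dst[0x0b+8] := {0xd6,0xa8,0xa0,0xf3,0x77,0xa0,0x81,0xd6}
#4 dst[0x14+7] := {0xd6,0xa8,0xa0,0xf3,0x2e,0x76,0x93}
#5 dst[0x12+4] := {0xa0,0xf3,0x2e,0x76}
query mem[0x0d]=0xa0, mem[0x16]=0xa0, mem[0x26]=0xd6, mem[0x06]=0xf0

MEM[0x0d,0x16,0x26,0x06] = a0 a0 d6 f0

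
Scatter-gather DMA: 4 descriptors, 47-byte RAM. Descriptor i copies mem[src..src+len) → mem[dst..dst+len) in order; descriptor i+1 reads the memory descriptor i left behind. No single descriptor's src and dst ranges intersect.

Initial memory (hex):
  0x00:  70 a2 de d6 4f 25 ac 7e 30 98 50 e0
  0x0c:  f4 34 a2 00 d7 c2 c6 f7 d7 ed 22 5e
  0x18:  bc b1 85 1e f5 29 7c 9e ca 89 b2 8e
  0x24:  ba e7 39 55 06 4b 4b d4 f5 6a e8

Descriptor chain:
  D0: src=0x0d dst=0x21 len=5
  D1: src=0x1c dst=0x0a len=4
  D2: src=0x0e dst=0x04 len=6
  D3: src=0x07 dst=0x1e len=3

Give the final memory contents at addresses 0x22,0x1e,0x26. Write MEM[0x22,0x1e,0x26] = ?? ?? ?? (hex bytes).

D0: mem[0x21..0x25] <- [34 a2 00 d7 c2]
D1: mem[0x0a..0x0d] <- [f5 29 7c 9e]
D2: mem[0x04..0x09] <- [a2 00 d7 c2 c6 f7]
D3: mem[0x1e..0x20] <- [c2 c6 f7]
query mem[0x22]=0xa2, mem[0x1e]=0xc2, mem[0x26]=0x39

MEM[0x22,0x1e,0x26] = a2 c2 39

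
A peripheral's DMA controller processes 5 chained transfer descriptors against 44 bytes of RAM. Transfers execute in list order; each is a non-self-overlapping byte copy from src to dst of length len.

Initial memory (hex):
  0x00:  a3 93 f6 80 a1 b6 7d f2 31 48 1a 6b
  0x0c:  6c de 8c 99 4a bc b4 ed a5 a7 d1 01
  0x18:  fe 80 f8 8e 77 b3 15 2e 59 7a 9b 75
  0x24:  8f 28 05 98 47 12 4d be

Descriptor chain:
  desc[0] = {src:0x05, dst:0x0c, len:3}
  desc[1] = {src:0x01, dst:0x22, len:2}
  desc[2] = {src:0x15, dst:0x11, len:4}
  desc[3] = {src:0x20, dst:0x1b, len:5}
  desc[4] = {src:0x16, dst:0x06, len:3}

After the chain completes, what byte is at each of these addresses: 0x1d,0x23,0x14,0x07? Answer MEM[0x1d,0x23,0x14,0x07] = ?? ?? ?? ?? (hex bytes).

MEM[0x1d,0x23,0x14,0x07] = 93 f6 fe 01

#0 dst[0x0c+3] := {0xb6,0x7d,0xf2}
#1 dst[0x22+2] := {0x93,0xf6}
#2 dst[0x11+4] := {0xa7,0xd1,0x01,0xfe}
#3 dst[0x1b+5] := {0x59,0x7a,0x93,0xf6,0x8f}
#4 dst[0x06+3] := {0xd1,0x01,0xfe}
query mem[0x1d]=0x93, mem[0x23]=0xf6, mem[0x14]=0xfe, mem[0x07]=0x01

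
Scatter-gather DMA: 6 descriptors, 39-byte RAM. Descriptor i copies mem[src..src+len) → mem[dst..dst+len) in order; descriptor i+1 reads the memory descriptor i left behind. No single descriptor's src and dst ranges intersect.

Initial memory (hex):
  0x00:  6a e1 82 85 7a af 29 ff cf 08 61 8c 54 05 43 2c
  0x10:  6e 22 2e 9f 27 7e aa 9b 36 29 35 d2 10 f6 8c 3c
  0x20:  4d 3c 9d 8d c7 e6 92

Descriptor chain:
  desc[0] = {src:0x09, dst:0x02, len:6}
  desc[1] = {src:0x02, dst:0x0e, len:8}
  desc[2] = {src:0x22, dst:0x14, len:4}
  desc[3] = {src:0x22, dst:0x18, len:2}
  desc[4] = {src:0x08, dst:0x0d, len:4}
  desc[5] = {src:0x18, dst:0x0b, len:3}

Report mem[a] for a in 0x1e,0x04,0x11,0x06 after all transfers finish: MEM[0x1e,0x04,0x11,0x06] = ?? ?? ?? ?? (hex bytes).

[0] 0x09->0x02 len=6 : 08 61 8c 54 05 43
[1] 0x02->0x0e len=8 : 08 61 8c 54 05 43 cf 08
[2] 0x22->0x14 len=4 : 9d 8d c7 e6
[3] 0x22->0x18 len=2 : 9d 8d
[4] 0x08->0x0d len=4 : cf 08 61 8c
[5] 0x18->0x0b len=3 : 9d 8d 35
query mem[0x1e]=0x8c, mem[0x04]=0x8c, mem[0x11]=0x54, mem[0x06]=0x05

MEM[0x1e,0x04,0x11,0x06] = 8c 8c 54 05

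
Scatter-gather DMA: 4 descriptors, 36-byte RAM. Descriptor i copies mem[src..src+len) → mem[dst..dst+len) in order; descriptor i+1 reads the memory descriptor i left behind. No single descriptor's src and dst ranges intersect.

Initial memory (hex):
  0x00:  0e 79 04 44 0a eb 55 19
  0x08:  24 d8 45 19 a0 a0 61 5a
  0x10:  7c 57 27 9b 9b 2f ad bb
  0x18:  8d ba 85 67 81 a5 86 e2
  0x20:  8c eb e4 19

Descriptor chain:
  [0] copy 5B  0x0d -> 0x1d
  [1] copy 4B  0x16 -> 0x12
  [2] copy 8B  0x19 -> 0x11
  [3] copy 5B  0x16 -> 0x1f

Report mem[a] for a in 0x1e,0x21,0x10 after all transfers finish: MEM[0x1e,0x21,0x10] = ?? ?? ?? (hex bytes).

#0 dst[0x1d+5] := {0xa0,0x61,0x5a,0x7c,0x57}
#1 dst[0x12+4] := {0xad,0xbb,0x8d,0xba}
#2 dst[0x11+8] := {0xba,0x85,0x67,0x81,0xa0,0x61,0x5a,0x7c}
#3 dst[0x1f+5] := {0x61,0x5a,0x7c,0xba,0x85}
query mem[0x1e]=0x61, mem[0x21]=0x7c, mem[0x10]=0x7c

MEM[0x1e,0x21,0x10] = 61 7c 7c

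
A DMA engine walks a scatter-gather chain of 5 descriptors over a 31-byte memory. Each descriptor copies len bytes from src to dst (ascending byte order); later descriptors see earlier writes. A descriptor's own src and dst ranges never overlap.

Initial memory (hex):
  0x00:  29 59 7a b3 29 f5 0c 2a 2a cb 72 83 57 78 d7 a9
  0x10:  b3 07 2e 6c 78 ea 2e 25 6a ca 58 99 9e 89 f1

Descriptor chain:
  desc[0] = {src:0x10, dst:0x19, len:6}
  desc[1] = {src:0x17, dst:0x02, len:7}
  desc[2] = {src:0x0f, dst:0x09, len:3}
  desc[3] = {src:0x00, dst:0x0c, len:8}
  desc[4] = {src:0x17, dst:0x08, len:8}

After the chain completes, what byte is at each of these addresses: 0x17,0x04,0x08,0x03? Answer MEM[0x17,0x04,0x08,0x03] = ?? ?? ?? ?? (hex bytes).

MEM[0x17,0x04,0x08,0x03] = 25 b3 25 6a

  after D0: wrote 6B at 0x19 = b3072e6c78ea
  after D1: wrote 7B at 0x02 = 256ab3072e6c78
  after D2: wrote 3B at 0x09 = a9b307
  after D3: wrote 8B at 0x0c = 2959256ab3072e6c
  after D4: wrote 8B at 0x08 = 256ab3072e6c78ea
query mem[0x17]=0x25, mem[0x04]=0xb3, mem[0x08]=0x25, mem[0x03]=0x6a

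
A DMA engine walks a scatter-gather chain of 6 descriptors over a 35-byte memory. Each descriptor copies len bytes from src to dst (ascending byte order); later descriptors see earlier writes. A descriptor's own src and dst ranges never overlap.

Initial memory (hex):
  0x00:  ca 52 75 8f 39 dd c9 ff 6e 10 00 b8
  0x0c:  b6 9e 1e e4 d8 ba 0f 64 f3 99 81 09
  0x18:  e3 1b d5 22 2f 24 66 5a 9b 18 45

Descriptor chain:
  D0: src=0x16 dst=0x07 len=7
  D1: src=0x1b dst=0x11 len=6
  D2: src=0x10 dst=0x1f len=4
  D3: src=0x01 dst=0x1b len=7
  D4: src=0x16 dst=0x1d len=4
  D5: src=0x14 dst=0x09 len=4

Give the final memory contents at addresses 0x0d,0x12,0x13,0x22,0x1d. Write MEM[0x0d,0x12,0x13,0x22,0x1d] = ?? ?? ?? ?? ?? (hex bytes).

MEM[0x0d,0x12,0x13,0x22,0x1d] = 2f 2f 24 24 9b

[0] 0x16->0x07 len=7 : 81 09 e3 1b d5 22 2f
[1] 0x1b->0x11 len=6 : 22 2f 24 66 5a 9b
[2] 0x10->0x1f len=4 : d8 22 2f 24
[3] 0x01->0x1b len=7 : 52 75 8f 39 dd c9 81
[4] 0x16->0x1d len=4 : 9b 09 e3 1b
[5] 0x14->0x09 len=4 : 66 5a 9b 09
query mem[0x0d]=0x2f, mem[0x12]=0x2f, mem[0x13]=0x24, mem[0x22]=0x24, mem[0x1d]=0x9b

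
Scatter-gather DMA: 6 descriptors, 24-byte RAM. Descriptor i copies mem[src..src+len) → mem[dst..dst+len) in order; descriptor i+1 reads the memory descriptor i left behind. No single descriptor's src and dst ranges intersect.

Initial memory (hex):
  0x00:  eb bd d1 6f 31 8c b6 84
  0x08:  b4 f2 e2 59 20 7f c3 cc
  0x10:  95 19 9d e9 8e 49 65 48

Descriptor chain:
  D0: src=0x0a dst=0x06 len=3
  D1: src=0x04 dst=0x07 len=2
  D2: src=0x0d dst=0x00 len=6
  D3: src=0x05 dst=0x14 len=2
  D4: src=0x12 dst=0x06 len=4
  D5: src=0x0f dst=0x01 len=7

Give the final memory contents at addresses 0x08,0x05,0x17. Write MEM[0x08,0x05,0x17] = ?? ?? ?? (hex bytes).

[0] 0x0a->0x06 len=3 : e2 59 20
[1] 0x04->0x07 len=2 : 31 8c
[2] 0x0d->0x00 len=6 : 7f c3 cc 95 19 9d
[3] 0x05->0x14 len=2 : 9d e2
[4] 0x12->0x06 len=4 : 9d e9 9d e2
[5] 0x0f->0x01 len=7 : cc 95 19 9d e9 9d e2
query mem[0x08]=0x9d, mem[0x05]=0xe9, mem[0x17]=0x48

MEM[0x08,0x05,0x17] = 9d e9 48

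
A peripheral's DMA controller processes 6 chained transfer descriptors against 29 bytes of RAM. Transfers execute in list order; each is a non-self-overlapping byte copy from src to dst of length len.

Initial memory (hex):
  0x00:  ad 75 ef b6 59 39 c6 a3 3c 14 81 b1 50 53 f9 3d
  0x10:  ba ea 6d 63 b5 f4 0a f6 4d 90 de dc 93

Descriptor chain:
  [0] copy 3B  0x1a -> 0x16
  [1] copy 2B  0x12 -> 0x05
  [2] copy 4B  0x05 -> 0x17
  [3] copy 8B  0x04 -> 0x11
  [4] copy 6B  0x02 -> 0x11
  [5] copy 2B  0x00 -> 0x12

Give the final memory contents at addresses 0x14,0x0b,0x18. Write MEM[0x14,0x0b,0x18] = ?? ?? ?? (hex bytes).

MEM[0x14,0x0b,0x18] = 6d b1 b1

[0] 0x1a->0x16 len=3 : de dc 93
[1] 0x12->0x05 len=2 : 6d 63
[2] 0x05->0x17 len=4 : 6d 63 a3 3c
[3] 0x04->0x11 len=8 : 59 6d 63 a3 3c 14 81 b1
[4] 0x02->0x11 len=6 : ef b6 59 6d 63 a3
[5] 0x00->0x12 len=2 : ad 75
query mem[0x14]=0x6d, mem[0x0b]=0xb1, mem[0x18]=0xb1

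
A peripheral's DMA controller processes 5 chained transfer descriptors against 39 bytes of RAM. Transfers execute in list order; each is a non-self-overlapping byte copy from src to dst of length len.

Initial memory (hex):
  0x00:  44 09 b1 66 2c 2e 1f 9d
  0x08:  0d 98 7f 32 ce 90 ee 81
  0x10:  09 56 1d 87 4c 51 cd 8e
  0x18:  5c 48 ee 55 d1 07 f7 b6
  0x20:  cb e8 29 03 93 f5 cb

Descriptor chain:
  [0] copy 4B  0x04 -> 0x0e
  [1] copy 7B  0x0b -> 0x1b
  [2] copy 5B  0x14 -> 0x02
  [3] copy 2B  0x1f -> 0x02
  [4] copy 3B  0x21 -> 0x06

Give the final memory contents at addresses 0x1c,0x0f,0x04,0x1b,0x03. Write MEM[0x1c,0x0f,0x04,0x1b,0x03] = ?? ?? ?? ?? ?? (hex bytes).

MEM[0x1c,0x0f,0x04,0x1b,0x03] = ce 2e cd 32 1f

D0: mem[0x0e..0x11] <- [2c 2e 1f 9d]
D1: mem[0x1b..0x21] <- [32 ce 90 2c 2e 1f 9d]
D2: mem[0x02..0x06] <- [4c 51 cd 8e 5c]
D3: mem[0x02..0x03] <- [2e 1f]
D4: mem[0x06..0x08] <- [9d 29 03]
query mem[0x1c]=0xce, mem[0x0f]=0x2e, mem[0x04]=0xcd, mem[0x1b]=0x32, mem[0x03]=0x1f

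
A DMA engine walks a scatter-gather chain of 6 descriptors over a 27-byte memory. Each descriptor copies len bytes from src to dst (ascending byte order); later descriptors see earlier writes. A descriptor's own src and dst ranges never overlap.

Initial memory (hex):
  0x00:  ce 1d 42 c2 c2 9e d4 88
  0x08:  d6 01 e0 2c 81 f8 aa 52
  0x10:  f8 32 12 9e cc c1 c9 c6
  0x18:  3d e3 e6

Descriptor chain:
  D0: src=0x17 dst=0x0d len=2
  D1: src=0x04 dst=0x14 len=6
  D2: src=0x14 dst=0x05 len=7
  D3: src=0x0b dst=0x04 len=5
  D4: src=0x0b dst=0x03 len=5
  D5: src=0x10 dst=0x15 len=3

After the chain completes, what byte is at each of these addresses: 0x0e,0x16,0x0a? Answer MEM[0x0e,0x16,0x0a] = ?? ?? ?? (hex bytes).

MEM[0x0e,0x16,0x0a] = 3d 32 01

[0] 0x17->0x0d len=2 : c6 3d
[1] 0x04->0x14 len=6 : c2 9e d4 88 d6 01
[2] 0x14->0x05 len=7 : c2 9e d4 88 d6 01 e6
[3] 0x0b->0x04 len=5 : e6 81 c6 3d 52
[4] 0x0b->0x03 len=5 : e6 81 c6 3d 52
[5] 0x10->0x15 len=3 : f8 32 12
query mem[0x0e]=0x3d, mem[0x16]=0x32, mem[0x0a]=0x01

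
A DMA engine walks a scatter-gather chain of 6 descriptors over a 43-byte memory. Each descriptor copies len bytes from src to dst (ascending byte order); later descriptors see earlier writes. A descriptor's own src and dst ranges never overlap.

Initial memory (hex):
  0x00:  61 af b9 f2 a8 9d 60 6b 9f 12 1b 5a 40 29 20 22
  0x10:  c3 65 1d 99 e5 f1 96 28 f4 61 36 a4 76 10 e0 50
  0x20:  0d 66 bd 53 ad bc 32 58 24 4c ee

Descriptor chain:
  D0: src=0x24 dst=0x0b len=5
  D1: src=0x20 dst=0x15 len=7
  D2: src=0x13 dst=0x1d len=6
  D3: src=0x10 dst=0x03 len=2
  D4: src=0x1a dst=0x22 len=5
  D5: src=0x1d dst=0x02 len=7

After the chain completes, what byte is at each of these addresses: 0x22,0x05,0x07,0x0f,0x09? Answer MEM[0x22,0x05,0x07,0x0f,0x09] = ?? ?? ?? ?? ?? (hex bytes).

D0: mem[0x0b..0x0f] <- [ad bc 32 58 24]
D1: mem[0x15..0x1b] <- [0d 66 bd 53 ad bc 32]
D2: mem[0x1d..0x22] <- [99 e5 0d 66 bd 53]
D3: mem[0x03..0x04] <- [c3 65]
D4: mem[0x22..0x26] <- [bc 32 76 99 e5]
D5: mem[0x02..0x08] <- [99 e5 0d 66 bd bc 32]
query mem[0x22]=0xbc, mem[0x05]=0x66, mem[0x07]=0xbc, mem[0x0f]=0x24, mem[0x09]=0x12

MEM[0x22,0x05,0x07,0x0f,0x09] = bc 66 bc 24 12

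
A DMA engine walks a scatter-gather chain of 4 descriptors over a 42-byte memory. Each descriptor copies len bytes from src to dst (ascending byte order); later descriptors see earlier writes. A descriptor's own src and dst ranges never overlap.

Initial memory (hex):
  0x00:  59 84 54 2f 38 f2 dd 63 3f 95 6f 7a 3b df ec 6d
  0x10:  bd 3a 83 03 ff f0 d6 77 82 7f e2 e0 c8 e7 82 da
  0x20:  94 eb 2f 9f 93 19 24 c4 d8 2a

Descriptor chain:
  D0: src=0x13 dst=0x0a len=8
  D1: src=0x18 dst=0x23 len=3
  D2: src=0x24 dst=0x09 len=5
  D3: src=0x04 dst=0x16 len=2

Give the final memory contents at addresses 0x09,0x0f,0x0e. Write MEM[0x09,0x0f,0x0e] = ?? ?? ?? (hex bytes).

MEM[0x09,0x0f,0x0e] = 7f 82 77

  after D0: wrote 8B at 0x0a = 03fff0d677827fe2
  after D1: wrote 3B at 0x23 = 827fe2
  after D2: wrote 5B at 0x09 = 7fe224c4d8
  after D3: wrote 2B at 0x16 = 38f2
query mem[0x09]=0x7f, mem[0x0f]=0x82, mem[0x0e]=0x77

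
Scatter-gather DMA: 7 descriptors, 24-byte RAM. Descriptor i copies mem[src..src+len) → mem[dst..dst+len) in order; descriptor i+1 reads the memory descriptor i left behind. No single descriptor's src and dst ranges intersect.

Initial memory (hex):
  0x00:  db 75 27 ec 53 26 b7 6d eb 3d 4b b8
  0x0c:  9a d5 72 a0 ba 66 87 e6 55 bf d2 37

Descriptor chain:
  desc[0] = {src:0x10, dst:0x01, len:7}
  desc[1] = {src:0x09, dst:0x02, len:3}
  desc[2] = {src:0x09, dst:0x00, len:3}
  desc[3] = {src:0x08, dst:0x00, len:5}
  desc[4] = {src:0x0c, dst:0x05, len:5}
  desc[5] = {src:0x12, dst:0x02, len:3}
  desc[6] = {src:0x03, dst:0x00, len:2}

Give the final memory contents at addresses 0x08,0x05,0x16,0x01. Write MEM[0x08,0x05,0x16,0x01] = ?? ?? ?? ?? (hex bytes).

MEM[0x08,0x05,0x16,0x01] = a0 9a d2 55

  after D0: wrote 7B at 0x01 = ba6687e655bfd2
  after D1: wrote 3B at 0x02 = 3d4bb8
  after D2: wrote 3B at 0x00 = 3d4bb8
  after D3: wrote 5B at 0x00 = eb3d4bb89a
  after D4: wrote 5B at 0x05 = 9ad572a0ba
  after D5: wrote 3B at 0x02 = 87e655
  after D6: wrote 2B at 0x00 = e655
query mem[0x08]=0xa0, mem[0x05]=0x9a, mem[0x16]=0xd2, mem[0x01]=0x55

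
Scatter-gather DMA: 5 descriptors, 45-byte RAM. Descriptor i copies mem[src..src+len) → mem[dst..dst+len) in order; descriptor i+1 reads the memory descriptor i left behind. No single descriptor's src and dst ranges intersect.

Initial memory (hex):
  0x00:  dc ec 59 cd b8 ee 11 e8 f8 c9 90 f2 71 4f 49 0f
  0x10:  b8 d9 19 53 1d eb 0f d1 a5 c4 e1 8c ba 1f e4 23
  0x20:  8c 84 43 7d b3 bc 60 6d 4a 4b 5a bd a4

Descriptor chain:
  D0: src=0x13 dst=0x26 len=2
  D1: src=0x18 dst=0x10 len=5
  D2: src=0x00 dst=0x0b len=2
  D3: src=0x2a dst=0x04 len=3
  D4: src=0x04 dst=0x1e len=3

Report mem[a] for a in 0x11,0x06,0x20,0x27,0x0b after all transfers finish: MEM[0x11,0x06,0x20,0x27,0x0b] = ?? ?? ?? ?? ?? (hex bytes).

#0 dst[0x26+2] := {0x53,0x1d}
#1 dst[0x10+5] := {0xa5,0xc4,0xe1,0x8c,0xba}
#2 dst[0x0b+2] := {0xdc,0xec}
#3 dst[0x04+3] := {0x5a,0xbd,0xa4}
#4 dst[0x1e+3] := {0x5a,0xbd,0xa4}
query mem[0x11]=0xc4, mem[0x06]=0xa4, mem[0x20]=0xa4, mem[0x27]=0x1d, mem[0x0b]=0xdc

MEM[0x11,0x06,0x20,0x27,0x0b] = c4 a4 a4 1d dc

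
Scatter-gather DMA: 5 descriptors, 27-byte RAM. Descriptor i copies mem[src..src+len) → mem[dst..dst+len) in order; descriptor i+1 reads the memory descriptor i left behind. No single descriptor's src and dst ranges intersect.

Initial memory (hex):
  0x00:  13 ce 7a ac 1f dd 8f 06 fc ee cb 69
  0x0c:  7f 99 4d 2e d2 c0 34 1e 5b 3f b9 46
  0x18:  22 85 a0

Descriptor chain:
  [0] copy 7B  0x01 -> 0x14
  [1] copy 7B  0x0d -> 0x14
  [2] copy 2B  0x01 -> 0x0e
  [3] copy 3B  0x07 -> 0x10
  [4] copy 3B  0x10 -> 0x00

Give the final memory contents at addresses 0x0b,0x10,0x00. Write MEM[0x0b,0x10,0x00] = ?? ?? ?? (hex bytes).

  after D0: wrote 7B at 0x14 = ce7aac1fdd8f06
  after D1: wrote 7B at 0x14 = 994d2ed2c0341e
  after D2: wrote 2B at 0x0e = ce7a
  after D3: wrote 3B at 0x10 = 06fcee
  after D4: wrote 3B at 0x00 = 06fcee
query mem[0x0b]=0x69, mem[0x10]=0x06, mem[0x00]=0x06

MEM[0x0b,0x10,0x00] = 69 06 06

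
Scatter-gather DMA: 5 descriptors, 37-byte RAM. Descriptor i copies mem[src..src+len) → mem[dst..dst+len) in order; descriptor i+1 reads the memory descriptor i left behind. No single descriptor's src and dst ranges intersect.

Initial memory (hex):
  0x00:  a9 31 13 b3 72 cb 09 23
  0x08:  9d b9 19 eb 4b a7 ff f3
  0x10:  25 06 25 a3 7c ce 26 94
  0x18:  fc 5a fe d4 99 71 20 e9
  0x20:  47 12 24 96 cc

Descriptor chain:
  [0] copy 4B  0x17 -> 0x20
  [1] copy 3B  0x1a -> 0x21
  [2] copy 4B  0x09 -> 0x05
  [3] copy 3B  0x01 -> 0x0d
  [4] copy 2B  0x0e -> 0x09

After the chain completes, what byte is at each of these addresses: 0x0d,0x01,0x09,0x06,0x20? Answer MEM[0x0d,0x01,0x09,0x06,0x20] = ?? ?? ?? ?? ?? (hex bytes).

D0: mem[0x20..0x23] <- [94 fc 5a fe]
D1: mem[0x21..0x23] <- [fe d4 99]
D2: mem[0x05..0x08] <- [b9 19 eb 4b]
D3: mem[0x0d..0x0f] <- [31 13 b3]
D4: mem[0x09..0x0a] <- [13 b3]
query mem[0x0d]=0x31, mem[0x01]=0x31, mem[0x09]=0x13, mem[0x06]=0x19, mem[0x20]=0x94

MEM[0x0d,0x01,0x09,0x06,0x20] = 31 31 13 19 94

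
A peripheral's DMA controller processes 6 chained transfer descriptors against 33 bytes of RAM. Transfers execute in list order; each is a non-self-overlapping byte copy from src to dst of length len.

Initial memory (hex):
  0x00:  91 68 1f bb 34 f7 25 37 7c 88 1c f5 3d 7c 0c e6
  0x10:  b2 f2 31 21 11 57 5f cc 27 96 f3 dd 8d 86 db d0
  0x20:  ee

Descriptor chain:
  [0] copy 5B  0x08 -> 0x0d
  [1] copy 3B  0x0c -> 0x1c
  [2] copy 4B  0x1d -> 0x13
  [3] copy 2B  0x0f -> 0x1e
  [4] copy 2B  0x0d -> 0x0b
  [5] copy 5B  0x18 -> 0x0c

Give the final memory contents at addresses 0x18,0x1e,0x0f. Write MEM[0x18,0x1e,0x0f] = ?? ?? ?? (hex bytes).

  after D0: wrote 5B at 0x0d = 7c881cf53d
  after D1: wrote 3B at 0x1c = 3d7c88
  after D2: wrote 4B at 0x13 = 7c88d0ee
  after D3: wrote 2B at 0x1e = 1cf5
  after D4: wrote 2B at 0x0b = 7c88
  after D5: wrote 5B at 0x0c = 2796f3dd3d
query mem[0x18]=0x27, mem[0x1e]=0x1c, mem[0x0f]=0xdd

MEM[0x18,0x1e,0x0f] = 27 1c dd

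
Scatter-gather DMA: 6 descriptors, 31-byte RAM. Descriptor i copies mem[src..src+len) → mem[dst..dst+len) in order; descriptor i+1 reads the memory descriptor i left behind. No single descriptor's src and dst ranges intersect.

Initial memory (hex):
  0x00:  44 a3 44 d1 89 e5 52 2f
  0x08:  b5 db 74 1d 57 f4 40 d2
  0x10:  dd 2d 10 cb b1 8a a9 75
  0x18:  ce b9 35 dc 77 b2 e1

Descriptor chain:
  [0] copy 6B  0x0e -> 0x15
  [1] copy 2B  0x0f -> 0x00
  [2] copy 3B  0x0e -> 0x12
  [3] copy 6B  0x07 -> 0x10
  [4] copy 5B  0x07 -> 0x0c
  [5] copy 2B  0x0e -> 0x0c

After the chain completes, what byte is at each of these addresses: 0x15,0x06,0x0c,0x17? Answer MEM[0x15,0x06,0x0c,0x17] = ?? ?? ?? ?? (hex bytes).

[0] 0x0e->0x15 len=6 : 40 d2 dd 2d 10 cb
[1] 0x0f->0x00 len=2 : d2 dd
[2] 0x0e->0x12 len=3 : 40 d2 dd
[3] 0x07->0x10 len=6 : 2f b5 db 74 1d 57
[4] 0x07->0x0c len=5 : 2f b5 db 74 1d
[5] 0x0e->0x0c len=2 : db 74
query mem[0x15]=0x57, mem[0x06]=0x52, mem[0x0c]=0xdb, mem[0x17]=0xdd

MEM[0x15,0x06,0x0c,0x17] = 57 52 db dd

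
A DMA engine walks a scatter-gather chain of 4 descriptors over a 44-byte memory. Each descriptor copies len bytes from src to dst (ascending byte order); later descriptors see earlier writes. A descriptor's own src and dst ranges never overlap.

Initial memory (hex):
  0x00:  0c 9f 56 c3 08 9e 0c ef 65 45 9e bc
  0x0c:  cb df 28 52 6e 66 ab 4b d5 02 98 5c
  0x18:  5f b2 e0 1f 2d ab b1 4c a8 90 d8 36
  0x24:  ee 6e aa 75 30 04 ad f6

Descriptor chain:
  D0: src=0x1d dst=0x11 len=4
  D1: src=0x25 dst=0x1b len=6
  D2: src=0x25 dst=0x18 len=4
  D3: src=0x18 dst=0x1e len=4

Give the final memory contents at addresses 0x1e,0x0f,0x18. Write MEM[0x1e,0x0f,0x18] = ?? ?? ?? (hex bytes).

MEM[0x1e,0x0f,0x18] = 6e 52 6e

D0: mem[0x11..0x14] <- [ab b1 4c a8]
D1: mem[0x1b..0x20] <- [6e aa 75 30 04 ad]
D2: mem[0x18..0x1b] <- [6e aa 75 30]
D3: mem[0x1e..0x21] <- [6e aa 75 30]
query mem[0x1e]=0x6e, mem[0x0f]=0x52, mem[0x18]=0x6e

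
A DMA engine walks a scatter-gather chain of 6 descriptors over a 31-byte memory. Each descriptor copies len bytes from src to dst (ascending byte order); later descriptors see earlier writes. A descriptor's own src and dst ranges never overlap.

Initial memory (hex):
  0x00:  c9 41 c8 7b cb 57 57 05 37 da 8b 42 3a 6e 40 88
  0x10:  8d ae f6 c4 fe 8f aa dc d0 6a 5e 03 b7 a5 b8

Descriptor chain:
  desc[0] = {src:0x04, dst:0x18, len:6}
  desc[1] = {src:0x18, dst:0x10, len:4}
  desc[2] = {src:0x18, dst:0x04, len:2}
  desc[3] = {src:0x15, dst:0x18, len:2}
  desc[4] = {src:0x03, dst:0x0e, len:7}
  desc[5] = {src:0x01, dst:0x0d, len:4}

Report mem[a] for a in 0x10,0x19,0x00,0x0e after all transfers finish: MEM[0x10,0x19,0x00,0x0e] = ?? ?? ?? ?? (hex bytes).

MEM[0x10,0x19,0x00,0x0e] = cb aa c9 c8

[0] 0x04->0x18 len=6 : cb 57 57 05 37 da
[1] 0x18->0x10 len=4 : cb 57 57 05
[2] 0x18->0x04 len=2 : cb 57
[3] 0x15->0x18 len=2 : 8f aa
[4] 0x03->0x0e len=7 : 7b cb 57 57 05 37 da
[5] 0x01->0x0d len=4 : 41 c8 7b cb
query mem[0x10]=0xcb, mem[0x19]=0xaa, mem[0x00]=0xc9, mem[0x0e]=0xc8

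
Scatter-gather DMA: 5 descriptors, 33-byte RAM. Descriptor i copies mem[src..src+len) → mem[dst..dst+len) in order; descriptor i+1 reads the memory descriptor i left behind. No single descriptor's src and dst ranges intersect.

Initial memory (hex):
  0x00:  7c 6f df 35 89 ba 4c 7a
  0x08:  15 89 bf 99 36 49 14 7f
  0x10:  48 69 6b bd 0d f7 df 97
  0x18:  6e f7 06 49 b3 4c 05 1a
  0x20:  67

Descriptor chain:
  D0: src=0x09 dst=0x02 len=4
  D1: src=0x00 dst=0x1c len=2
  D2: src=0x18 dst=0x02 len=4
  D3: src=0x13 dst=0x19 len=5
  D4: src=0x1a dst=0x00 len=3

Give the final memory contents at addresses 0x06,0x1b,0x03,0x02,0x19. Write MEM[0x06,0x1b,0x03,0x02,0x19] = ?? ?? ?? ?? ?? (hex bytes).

[0] 0x09->0x02 len=4 : 89 bf 99 36
[1] 0x00->0x1c len=2 : 7c 6f
[2] 0x18->0x02 len=4 : 6e f7 06 49
[3] 0x13->0x19 len=5 : bd 0d f7 df 97
[4] 0x1a->0x00 len=3 : 0d f7 df
query mem[0x06]=0x4c, mem[0x1b]=0xf7, mem[0x03]=0xf7, mem[0x02]=0xdf, mem[0x19]=0xbd

MEM[0x06,0x1b,0x03,0x02,0x19] = 4c f7 f7 df bd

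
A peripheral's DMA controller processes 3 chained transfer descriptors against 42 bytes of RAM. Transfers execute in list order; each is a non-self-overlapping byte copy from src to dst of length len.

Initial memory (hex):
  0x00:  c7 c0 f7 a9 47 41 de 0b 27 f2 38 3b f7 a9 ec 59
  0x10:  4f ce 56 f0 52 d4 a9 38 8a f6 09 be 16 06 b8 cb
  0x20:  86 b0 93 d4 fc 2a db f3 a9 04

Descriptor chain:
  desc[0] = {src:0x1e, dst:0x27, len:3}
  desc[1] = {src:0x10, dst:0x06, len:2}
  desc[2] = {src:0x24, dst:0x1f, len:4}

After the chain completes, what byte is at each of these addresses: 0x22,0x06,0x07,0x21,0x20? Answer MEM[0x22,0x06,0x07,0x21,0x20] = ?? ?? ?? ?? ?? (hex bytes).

MEM[0x22,0x06,0x07,0x21,0x20] = b8 4f ce db 2a

D0: mem[0x27..0x29] <- [b8 cb 86]
D1: mem[0x06..0x07] <- [4f ce]
D2: mem[0x1f..0x22] <- [fc 2a db b8]
query mem[0x22]=0xb8, mem[0x06]=0x4f, mem[0x07]=0xce, mem[0x21]=0xdb, mem[0x20]=0x2a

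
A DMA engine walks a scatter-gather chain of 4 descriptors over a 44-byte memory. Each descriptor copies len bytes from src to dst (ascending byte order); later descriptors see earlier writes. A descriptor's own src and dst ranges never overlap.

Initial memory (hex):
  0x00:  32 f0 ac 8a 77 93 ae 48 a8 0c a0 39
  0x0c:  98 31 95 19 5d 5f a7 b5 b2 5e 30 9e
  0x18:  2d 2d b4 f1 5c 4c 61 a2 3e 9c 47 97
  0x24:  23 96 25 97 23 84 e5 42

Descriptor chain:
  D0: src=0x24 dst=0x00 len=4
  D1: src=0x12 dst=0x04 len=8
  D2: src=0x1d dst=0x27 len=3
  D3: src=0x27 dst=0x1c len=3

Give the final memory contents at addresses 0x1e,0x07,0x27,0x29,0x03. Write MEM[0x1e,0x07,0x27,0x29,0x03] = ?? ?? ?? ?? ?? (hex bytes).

[0] 0x24->0x00 len=4 : 23 96 25 97
[1] 0x12->0x04 len=8 : a7 b5 b2 5e 30 9e 2d 2d
[2] 0x1d->0x27 len=3 : 4c 61 a2
[3] 0x27->0x1c len=3 : 4c 61 a2
query mem[0x1e]=0xa2, mem[0x07]=0x5e, mem[0x27]=0x4c, mem[0x29]=0xa2, mem[0x03]=0x97

MEM[0x1e,0x07,0x27,0x29,0x03] = a2 5e 4c a2 97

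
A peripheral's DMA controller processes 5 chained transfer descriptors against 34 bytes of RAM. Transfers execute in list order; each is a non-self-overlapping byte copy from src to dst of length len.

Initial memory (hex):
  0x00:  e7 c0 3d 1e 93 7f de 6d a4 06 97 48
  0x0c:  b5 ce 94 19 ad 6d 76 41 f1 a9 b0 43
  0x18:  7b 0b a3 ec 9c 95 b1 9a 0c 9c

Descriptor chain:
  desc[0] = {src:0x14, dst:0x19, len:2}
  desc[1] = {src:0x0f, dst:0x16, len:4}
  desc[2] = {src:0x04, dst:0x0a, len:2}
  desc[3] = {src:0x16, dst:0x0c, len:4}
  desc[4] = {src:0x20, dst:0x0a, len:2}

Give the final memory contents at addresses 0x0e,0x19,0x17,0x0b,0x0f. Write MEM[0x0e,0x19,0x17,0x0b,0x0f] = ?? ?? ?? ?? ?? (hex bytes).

MEM[0x0e,0x19,0x17,0x0b,0x0f] = 6d 76 ad 9c 76

#0 dst[0x19+2] := {0xf1,0xa9}
#1 dst[0x16+4] := {0x19,0xad,0x6d,0x76}
#2 dst[0x0a+2] := {0x93,0x7f}
#3 dst[0x0c+4] := {0x19,0xad,0x6d,0x76}
#4 dst[0x0a+2] := {0x0c,0x9c}
query mem[0x0e]=0x6d, mem[0x19]=0x76, mem[0x17]=0xad, mem[0x0b]=0x9c, mem[0x0f]=0x76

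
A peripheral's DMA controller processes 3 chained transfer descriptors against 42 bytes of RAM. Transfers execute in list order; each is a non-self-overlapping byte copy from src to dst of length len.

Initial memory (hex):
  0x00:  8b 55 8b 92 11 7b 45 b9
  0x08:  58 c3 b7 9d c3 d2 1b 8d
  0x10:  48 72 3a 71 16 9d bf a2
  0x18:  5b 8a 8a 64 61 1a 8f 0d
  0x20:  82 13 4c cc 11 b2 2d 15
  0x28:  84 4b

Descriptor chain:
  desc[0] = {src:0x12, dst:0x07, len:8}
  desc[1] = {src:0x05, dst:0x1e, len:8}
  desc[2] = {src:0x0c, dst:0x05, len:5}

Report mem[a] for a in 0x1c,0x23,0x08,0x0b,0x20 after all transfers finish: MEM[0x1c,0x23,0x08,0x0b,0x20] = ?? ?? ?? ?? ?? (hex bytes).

[0] 0x12->0x07 len=8 : 3a 71 16 9d bf a2 5b 8a
[1] 0x05->0x1e len=8 : 7b 45 3a 71 16 9d bf a2
[2] 0x0c->0x05 len=5 : a2 5b 8a 8d 48
query mem[0x1c]=0x61, mem[0x23]=0x9d, mem[0x08]=0x8d, mem[0x0b]=0xbf, mem[0x20]=0x3a

MEM[0x1c,0x23,0x08,0x0b,0x20] = 61 9d 8d bf 3a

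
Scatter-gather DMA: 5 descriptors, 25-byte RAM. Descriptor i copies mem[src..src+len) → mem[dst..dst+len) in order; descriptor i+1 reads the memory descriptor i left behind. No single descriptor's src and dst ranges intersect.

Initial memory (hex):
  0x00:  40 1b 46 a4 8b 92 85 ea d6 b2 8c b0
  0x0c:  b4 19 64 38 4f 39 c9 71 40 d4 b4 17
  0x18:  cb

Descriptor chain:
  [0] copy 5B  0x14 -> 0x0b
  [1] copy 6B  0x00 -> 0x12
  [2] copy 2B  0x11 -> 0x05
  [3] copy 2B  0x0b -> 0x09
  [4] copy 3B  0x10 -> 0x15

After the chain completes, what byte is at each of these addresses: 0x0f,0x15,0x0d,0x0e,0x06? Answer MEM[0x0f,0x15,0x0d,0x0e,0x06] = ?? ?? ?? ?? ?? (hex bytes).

[0] 0x14->0x0b len=5 : 40 d4 b4 17 cb
[1] 0x00->0x12 len=6 : 40 1b 46 a4 8b 92
[2] 0x11->0x05 len=2 : 39 40
[3] 0x0b->0x09 len=2 : 40 d4
[4] 0x10->0x15 len=3 : 4f 39 40
query mem[0x0f]=0xcb, mem[0x15]=0x4f, mem[0x0d]=0xb4, mem[0x0e]=0x17, mem[0x06]=0x40

MEM[0x0f,0x15,0x0d,0x0e,0x06] = cb 4f b4 17 40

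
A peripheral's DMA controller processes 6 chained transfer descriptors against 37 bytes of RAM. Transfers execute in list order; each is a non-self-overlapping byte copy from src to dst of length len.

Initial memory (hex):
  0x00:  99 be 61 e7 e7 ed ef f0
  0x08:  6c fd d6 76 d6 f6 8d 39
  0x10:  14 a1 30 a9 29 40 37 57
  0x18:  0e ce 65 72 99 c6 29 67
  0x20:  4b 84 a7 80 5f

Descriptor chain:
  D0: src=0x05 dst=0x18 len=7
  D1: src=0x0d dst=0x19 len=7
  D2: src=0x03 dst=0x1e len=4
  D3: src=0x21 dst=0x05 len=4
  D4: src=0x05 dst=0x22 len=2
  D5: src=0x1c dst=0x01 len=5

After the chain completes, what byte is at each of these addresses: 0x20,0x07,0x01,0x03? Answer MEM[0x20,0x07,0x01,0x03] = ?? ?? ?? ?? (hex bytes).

D0: mem[0x18..0x1e] <- [ed ef f0 6c fd d6 76]
D1: mem[0x19..0x1f] <- [f6 8d 39 14 a1 30 a9]
D2: mem[0x1e..0x21] <- [e7 e7 ed ef]
D3: mem[0x05..0x08] <- [ef a7 80 5f]
D4: mem[0x22..0x23] <- [ef a7]
D5: mem[0x01..0x05] <- [14 a1 e7 e7 ed]
query mem[0x20]=0xed, mem[0x07]=0x80, mem[0x01]=0x14, mem[0x03]=0xe7

MEM[0x20,0x07,0x01,0x03] = ed 80 14 e7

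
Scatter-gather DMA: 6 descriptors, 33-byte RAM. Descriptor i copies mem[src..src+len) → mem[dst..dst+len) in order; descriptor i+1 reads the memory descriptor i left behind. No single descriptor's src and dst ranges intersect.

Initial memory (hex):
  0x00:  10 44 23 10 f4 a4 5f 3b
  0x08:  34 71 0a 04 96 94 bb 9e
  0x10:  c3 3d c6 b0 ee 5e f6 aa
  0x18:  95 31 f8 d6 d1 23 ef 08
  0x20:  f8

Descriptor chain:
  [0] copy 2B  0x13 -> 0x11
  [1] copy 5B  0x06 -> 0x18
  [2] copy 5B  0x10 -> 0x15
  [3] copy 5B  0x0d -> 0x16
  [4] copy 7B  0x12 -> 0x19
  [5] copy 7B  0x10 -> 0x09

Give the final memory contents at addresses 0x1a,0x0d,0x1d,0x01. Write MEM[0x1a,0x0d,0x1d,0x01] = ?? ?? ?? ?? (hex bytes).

MEM[0x1a,0x0d,0x1d,0x01] = b0 ee 94 44

#0 dst[0x11+2] := {0xb0,0xee}
#1 dst[0x18+5] := {0x5f,0x3b,0x34,0x71,0x0a}
#2 dst[0x15+5] := {0xc3,0xb0,0xee,0xb0,0xee}
#3 dst[0x16+5] := {0x94,0xbb,0x9e,0xc3,0xb0}
#4 dst[0x19+7] := {0xee,0xb0,0xee,0xc3,0x94,0xbb,0x9e}
#5 dst[0x09+7] := {0xc3,0xb0,0xee,0xb0,0xee,0xc3,0x94}
query mem[0x1a]=0xb0, mem[0x0d]=0xee, mem[0x1d]=0x94, mem[0x01]=0x44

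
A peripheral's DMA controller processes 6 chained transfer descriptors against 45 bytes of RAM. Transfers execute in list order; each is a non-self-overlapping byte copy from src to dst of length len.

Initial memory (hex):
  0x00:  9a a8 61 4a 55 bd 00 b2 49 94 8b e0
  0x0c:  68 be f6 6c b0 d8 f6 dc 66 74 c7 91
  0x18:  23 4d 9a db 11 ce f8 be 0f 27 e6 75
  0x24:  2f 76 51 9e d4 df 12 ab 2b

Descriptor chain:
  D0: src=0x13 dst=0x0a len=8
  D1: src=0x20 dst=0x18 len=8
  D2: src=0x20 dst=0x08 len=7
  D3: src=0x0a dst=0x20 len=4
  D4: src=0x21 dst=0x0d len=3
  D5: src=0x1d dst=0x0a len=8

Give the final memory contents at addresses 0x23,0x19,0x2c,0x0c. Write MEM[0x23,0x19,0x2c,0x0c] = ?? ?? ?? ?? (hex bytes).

MEM[0x23,0x19,0x2c,0x0c] = 76 27 2b 9e

[0] 0x13->0x0a len=8 : dc 66 74 c7 91 23 4d 9a
[1] 0x20->0x18 len=8 : 0f 27 e6 75 2f 76 51 9e
[2] 0x20->0x08 len=7 : 0f 27 e6 75 2f 76 51
[3] 0x0a->0x20 len=4 : e6 75 2f 76
[4] 0x21->0x0d len=3 : 75 2f 76
[5] 0x1d->0x0a len=8 : 76 51 9e e6 75 2f 76 2f
query mem[0x23]=0x76, mem[0x19]=0x27, mem[0x2c]=0x2b, mem[0x0c]=0x9e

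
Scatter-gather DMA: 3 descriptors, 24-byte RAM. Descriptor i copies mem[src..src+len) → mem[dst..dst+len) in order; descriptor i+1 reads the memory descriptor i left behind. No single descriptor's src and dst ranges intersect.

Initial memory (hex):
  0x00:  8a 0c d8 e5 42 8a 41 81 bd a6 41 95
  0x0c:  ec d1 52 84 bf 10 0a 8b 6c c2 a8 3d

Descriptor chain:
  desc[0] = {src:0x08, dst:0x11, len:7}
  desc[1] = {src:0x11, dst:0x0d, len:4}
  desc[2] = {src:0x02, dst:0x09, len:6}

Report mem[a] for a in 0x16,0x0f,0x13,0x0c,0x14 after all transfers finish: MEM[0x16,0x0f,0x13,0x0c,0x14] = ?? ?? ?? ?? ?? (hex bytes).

#0 dst[0x11+7] := {0xbd,0xa6,0x41,0x95,0xec,0xd1,0x52}
#1 dst[0x0d+4] := {0xbd,0xa6,0x41,0x95}
#2 dst[0x09+6] := {0xd8,0xe5,0x42,0x8a,0x41,0x81}
query mem[0x16]=0xd1, mem[0x0f]=0x41, mem[0x13]=0x41, mem[0x0c]=0x8a, mem[0x14]=0x95

MEM[0x16,0x0f,0x13,0x0c,0x14] = d1 41 41 8a 95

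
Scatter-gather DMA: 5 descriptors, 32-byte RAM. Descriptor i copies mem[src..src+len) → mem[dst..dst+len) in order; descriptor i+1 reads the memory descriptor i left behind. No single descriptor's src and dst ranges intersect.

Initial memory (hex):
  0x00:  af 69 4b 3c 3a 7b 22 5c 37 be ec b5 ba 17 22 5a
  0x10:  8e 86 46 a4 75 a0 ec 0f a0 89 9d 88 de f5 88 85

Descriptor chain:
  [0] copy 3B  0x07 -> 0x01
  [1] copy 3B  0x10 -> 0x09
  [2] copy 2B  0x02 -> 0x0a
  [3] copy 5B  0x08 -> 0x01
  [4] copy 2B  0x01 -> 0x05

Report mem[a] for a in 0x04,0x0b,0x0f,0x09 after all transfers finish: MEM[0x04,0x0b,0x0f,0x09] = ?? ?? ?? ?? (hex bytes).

MEM[0x04,0x0b,0x0f,0x09] = be be 5a 8e

[0] 0x07->0x01 len=3 : 5c 37 be
[1] 0x10->0x09 len=3 : 8e 86 46
[2] 0x02->0x0a len=2 : 37 be
[3] 0x08->0x01 len=5 : 37 8e 37 be ba
[4] 0x01->0x05 len=2 : 37 8e
query mem[0x04]=0xbe, mem[0x0b]=0xbe, mem[0x0f]=0x5a, mem[0x09]=0x8e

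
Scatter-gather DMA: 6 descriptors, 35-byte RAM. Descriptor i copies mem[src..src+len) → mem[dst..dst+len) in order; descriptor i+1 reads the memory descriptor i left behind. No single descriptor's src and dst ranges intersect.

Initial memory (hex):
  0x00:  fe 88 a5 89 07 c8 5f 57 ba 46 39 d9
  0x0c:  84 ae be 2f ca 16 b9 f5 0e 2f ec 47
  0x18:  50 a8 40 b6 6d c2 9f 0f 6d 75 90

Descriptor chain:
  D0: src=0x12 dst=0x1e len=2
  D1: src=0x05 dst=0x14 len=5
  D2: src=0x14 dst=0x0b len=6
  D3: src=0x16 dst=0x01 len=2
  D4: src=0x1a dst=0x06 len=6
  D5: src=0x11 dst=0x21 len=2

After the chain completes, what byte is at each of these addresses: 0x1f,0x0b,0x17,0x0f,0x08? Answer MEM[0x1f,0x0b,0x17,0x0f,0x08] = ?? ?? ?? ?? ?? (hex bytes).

[0] 0x12->0x1e len=2 : b9 f5
[1] 0x05->0x14 len=5 : c8 5f 57 ba 46
[2] 0x14->0x0b len=6 : c8 5f 57 ba 46 a8
[3] 0x16->0x01 len=2 : 57 ba
[4] 0x1a->0x06 len=6 : 40 b6 6d c2 b9 f5
[5] 0x11->0x21 len=2 : 16 b9
query mem[0x1f]=0xf5, mem[0x0b]=0xf5, mem[0x17]=0xba, mem[0x0f]=0x46, mem[0x08]=0x6d

MEM[0x1f,0x0b,0x17,0x0f,0x08] = f5 f5 ba 46 6d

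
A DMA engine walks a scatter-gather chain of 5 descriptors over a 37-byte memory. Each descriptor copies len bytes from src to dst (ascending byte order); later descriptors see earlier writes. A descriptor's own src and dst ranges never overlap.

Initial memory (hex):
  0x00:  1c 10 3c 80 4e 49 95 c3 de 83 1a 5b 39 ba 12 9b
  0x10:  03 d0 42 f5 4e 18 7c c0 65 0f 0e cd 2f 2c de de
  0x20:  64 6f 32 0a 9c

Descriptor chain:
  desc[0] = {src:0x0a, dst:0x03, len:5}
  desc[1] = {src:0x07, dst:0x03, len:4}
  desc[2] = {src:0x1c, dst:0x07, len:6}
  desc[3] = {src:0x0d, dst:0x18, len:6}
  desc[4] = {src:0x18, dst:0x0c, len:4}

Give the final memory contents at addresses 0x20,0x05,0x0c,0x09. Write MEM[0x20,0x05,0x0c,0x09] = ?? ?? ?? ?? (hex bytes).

MEM[0x20,0x05,0x0c,0x09] = 64 83 ba de

#0 dst[0x03+5] := {0x1a,0x5b,0x39,0xba,0x12}
#1 dst[0x03+4] := {0x12,0xde,0x83,0x1a}
#2 dst[0x07+6] := {0x2f,0x2c,0xde,0xde,0x64,0x6f}
#3 dst[0x18+6] := {0xba,0x12,0x9b,0x03,0xd0,0x42}
#4 dst[0x0c+4] := {0xba,0x12,0x9b,0x03}
query mem[0x20]=0x64, mem[0x05]=0x83, mem[0x0c]=0xba, mem[0x09]=0xde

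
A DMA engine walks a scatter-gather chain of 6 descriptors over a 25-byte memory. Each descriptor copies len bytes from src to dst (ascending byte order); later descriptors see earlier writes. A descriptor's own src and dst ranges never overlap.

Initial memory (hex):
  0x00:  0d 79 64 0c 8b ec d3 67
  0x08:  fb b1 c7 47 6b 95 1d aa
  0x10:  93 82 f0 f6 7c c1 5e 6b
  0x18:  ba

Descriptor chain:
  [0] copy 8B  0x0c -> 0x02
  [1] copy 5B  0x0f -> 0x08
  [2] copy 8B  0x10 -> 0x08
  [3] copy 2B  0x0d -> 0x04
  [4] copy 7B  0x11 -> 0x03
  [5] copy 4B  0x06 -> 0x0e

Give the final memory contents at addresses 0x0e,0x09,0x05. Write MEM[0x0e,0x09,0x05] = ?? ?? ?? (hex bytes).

MEM[0x0e,0x09,0x05] = 7c 6b f6

[0] 0x0c->0x02 len=8 : 6b 95 1d aa 93 82 f0 f6
[1] 0x0f->0x08 len=5 : aa 93 82 f0 f6
[2] 0x10->0x08 len=8 : 93 82 f0 f6 7c c1 5e 6b
[3] 0x0d->0x04 len=2 : c1 5e
[4] 0x11->0x03 len=7 : 82 f0 f6 7c c1 5e 6b
[5] 0x06->0x0e len=4 : 7c c1 5e 6b
query mem[0x0e]=0x7c, mem[0x09]=0x6b, mem[0x05]=0xf6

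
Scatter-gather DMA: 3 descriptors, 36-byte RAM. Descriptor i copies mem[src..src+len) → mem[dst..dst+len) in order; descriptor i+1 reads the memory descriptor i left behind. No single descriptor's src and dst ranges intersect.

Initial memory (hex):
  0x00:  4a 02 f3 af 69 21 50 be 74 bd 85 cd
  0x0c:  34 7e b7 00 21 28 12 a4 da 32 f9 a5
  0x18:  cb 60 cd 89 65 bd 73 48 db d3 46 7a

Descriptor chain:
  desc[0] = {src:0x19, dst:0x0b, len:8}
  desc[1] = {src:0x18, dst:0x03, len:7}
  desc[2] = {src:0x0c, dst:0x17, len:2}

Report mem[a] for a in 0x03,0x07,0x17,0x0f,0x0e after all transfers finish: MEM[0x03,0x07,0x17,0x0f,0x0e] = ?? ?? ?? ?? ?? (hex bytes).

MEM[0x03,0x07,0x17,0x0f,0x0e] = cb 65 cd bd 65

[0] 0x19->0x0b len=8 : 60 cd 89 65 bd 73 48 db
[1] 0x18->0x03 len=7 : cb 60 cd 89 65 bd 73
[2] 0x0c->0x17 len=2 : cd 89
query mem[0x03]=0xcb, mem[0x07]=0x65, mem[0x17]=0xcd, mem[0x0f]=0xbd, mem[0x0e]=0x65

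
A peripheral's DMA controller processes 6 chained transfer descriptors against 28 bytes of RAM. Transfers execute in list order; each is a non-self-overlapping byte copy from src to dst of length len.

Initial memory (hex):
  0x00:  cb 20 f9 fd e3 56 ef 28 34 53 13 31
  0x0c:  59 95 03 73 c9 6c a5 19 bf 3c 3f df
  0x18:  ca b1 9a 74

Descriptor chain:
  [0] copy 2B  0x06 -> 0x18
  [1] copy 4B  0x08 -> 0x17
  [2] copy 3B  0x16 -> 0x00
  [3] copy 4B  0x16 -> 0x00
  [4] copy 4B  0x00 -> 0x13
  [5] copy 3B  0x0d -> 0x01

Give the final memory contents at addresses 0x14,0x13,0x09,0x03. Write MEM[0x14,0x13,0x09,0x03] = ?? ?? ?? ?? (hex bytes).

[0] 0x06->0x18 len=2 : ef 28
[1] 0x08->0x17 len=4 : 34 53 13 31
[2] 0x16->0x00 len=3 : 3f 34 53
[3] 0x16->0x00 len=4 : 3f 34 53 13
[4] 0x00->0x13 len=4 : 3f 34 53 13
[5] 0x0d->0x01 len=3 : 95 03 73
query mem[0x14]=0x34, mem[0x13]=0x3f, mem[0x09]=0x53, mem[0x03]=0x73

MEM[0x14,0x13,0x09,0x03] = 34 3f 53 73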